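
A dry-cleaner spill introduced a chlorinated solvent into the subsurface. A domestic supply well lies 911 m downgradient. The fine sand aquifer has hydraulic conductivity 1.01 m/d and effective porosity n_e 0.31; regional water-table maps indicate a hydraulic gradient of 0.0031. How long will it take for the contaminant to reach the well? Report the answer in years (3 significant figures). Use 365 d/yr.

Darcy flux q = K·i = 1.01 × 0.0031 = 0.003131 m/d
Seepage velocity v = q / n = 0.003131 / 0.31 = 0.01010 m/d
t = L / v = 911 / 0.01010 = 90200 d
   = 90200 / 365 = 247 yr

247 years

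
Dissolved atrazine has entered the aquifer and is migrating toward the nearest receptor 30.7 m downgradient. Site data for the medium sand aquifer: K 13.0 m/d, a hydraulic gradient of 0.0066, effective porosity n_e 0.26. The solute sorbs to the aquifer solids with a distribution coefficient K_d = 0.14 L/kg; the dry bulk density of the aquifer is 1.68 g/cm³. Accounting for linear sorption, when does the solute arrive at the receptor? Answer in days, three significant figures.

Darcy flux q = K·i = 13.0 × 0.0066 = 0.08580 m/d
Average linear velocity = 0.08580 / 0.26 = 0.3300 m/d
Retardation R = 1 + ρ_b·K_d/n = 1 + 1.68×0.14/0.26 = 1.905
Contaminant velocity v_c = v/R = 0.3300/1.905 = 0.1733 m/d
t = L/v_c = 30.7/0.1733 = 177.2 d

177 days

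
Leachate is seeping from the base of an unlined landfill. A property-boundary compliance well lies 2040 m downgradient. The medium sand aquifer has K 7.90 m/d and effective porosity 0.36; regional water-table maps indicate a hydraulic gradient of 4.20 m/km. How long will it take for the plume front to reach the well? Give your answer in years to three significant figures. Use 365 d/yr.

60.6 years

q = Ki = 7.90 × 0.0042 = 0.03318 m/d
v_s = q/n_e = 0.03318/0.36 = 0.09217 m/d
t = L / v = 2040 / 0.09217 = 22130 d
   = 22130 / 365 = 60.6 yr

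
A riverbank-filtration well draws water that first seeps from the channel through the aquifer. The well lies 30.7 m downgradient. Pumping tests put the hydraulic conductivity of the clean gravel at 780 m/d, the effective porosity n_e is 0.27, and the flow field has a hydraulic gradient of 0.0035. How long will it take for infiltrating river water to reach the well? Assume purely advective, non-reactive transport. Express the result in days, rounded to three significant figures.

Specific discharge q = 780 × 0.0035 = 2.730 m/d
Seepage velocity v = q / n = 2.730 / 0.27 = 10.11 m/d
t = L / v = 30.7 / 10.11 = 3.036 d

3.04 days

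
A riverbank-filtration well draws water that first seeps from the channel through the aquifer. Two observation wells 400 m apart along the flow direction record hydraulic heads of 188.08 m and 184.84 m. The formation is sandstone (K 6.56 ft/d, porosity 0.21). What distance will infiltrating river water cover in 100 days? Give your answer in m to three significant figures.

7.71 m

Hydraulic gradient i = (188.08 − 184.84) / 400 = 3.24 / 400 = 0.008100
K = 6.56 ft/d × 0.3048 = 1.999 m/d
Darcy flux q = K·i = 1.999 × 0.008100 = 0.01620 m/d
Average linear velocity = 0.01620 / 0.21 = 0.07712 m/d
L = v × T = 0.07712 × 100 = 7.712 m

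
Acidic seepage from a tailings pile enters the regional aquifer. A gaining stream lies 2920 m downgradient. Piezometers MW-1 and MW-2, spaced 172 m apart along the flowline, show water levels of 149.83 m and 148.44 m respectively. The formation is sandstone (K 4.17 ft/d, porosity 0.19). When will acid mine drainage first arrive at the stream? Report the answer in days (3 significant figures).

54000 days

Hydraulic gradient i = (149.83 − 148.44) / 172 = 1.39 / 172 = 0.008081
K = 4.17 ft/d × 0.3048 = 1.271 m/d
Specific discharge q = 1.271 × 0.008081 = 0.01027 m/d
Average linear velocity = 0.01027 / 0.19 = 0.05406 m/d
t = L / v = 2920 / 0.05406 = 54010 d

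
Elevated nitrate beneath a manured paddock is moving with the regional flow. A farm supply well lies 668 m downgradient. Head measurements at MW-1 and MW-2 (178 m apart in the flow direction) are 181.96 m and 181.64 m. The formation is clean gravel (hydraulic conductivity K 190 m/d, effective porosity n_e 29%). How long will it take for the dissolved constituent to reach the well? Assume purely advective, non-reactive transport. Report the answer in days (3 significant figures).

Hydraulic gradient i = (181.96 − 181.64) / 178 = 0.32 / 178 = 0.001798
Specific discharge q = 190 × 0.001798 = 0.3416 m/d
v_s = q/n_e = 0.3416/0.29 = 1.178 m/d
t = L / v = 668 / 1.178 = 567.1 d

567 days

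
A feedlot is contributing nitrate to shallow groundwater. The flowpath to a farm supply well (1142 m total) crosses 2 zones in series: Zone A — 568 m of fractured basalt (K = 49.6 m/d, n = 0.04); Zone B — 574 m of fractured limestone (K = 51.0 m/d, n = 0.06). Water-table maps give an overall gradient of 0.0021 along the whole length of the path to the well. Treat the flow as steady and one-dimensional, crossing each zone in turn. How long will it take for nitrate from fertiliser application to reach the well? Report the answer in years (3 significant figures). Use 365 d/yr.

For zones in series the flux q is common to all zones; the equivalent conductivity is the harmonic (thickness-weighted) mean, K_eq = L_total / Σ(L_j/K_j).
Σ(L/K) = 568/49.6 + 574/51.0 = 11.45 + 11.25 = 22.71 d
K_eq = L_total / Σ(L/K) = 1142 / 22.71 = 50.29 m/d
q = K_eq · i = 50.29 × 0.0021 = 0.1056 m/d (same in every zone)
Zone A: v = q/n = 0.1056/0.04 = 2.640 m/d → t_A = 568/2.640 = 215.1 d
Zone B: v = q/n = 0.1056/0.06 = 1.760 m/d → t_B = 574/1.760 = 326.1 d
Total t = 215.1 + 326.1 = 541.2 d
   = 541.2 / 365 = 1.48 yr

1.48 years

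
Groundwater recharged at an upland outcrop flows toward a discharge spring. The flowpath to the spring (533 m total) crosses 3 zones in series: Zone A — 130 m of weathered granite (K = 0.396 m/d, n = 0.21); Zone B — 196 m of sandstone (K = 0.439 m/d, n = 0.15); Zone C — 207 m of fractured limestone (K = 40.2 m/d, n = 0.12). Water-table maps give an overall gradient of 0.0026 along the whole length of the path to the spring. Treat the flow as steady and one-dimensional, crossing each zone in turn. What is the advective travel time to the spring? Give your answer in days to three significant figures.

For zones in series the flux q is common to all zones; the equivalent conductivity is the harmonic (thickness-weighted) mean, K_eq = L_total / Σ(L_j/K_j).
Σ(L/K) = 130/0.396 + 196/0.439 + 207/40.2 = 328.3 + 446.5 + 5.149 = 779.9 d
K_eq = L_total / Σ(L/K) = 533 / 779.9 = 0.6834 m/d
q = K_eq · i = 0.6834 × 0.0026 = 0.001777 m/d (same in every zone)
Zone A: v = q/n = 0.001777/0.21 = 0.008461 m/d → t_A = 130/0.008461 = 15360 d
Zone B: v = q/n = 0.001777/0.15 = 0.01185 m/d → t_B = 196/0.01185 = 16550 d
Zone C: v = q/n = 0.001777/0.12 = 0.01481 m/d → t_C = 207/0.01481 = 13980 d
Total t = 15360 + 16550 + 13980 = 45890 d

45900 days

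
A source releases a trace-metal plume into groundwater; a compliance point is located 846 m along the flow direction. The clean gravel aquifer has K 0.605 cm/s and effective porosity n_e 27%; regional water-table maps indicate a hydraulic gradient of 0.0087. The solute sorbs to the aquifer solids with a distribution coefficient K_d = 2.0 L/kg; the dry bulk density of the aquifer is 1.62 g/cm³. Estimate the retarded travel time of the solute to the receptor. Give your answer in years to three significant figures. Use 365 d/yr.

1.79 years

K = 0.605 cm/s × 864 = 522.7 m/d
Darcy flux q = K·i = 522.7 × 0.0087 = 4.548 m/d
v_s = q/n_e = 4.548/0.27 = 16.84 m/d
Retardation R = 1 + ρ_b·K_d/n = 1 + 1.62×2.0/0.27 = 13.00
Contaminant velocity v_c = v/R = 16.84/13.00 = 1.296 m/d
t = L/v_c = 846/1.296 = 653.0 d
   = 653.0/365 = 1.79 yr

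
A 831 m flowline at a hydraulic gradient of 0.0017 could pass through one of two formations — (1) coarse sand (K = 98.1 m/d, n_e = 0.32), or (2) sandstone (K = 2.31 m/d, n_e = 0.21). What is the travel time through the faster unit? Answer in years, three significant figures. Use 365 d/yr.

Unit 1 (coarse sand): v = 98.1×0.0017/0.32 = 0.5212 m/d, t = 831/0.5212 = 1595 d
Unit 2 (sandstone): v = 2.31×0.0017/0.21 = 0.01870 m/d, t = 831/0.01870 = 44440 d
Faster: 1595 d / 365 = 4.37 yr

4.37 years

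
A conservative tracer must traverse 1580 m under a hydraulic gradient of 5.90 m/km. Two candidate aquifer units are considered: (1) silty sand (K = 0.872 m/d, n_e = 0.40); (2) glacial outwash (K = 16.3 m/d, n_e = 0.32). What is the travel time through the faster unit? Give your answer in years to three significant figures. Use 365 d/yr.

Unit 1 (silty sand): v = 0.872×0.0059/0.40 = 0.01286 m/d, t = 1580/0.01286 = 122800 d
Unit 2 (glacial outwash): v = 16.3×0.0059/0.32 = 0.3005 m/d, t = 1580/0.3005 = 5257 d
Faster: 5257 d / 365 = 14.4 yr

14.4 years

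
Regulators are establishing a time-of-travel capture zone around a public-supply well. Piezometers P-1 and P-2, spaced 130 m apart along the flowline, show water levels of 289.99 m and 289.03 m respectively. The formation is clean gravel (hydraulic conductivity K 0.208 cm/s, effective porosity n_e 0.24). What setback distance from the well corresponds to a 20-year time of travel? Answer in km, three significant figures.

Hydraulic gradient i = (289.99 − 289.03) / 130 = 0.96 / 130 = 0.007385
K = 0.208 cm/s × 864 = 179.7 m/d
Specific discharge q = 179.7 × 0.007385 = 1.327 m/d
v = Ki/n = 179.7·0.007385/0.24 = 5.530 m/d
T = 20 yr × 365 = 7300 d
L = v × T = 5.530 × 7300 = 40370 m
   = 40.4 km

40.4 km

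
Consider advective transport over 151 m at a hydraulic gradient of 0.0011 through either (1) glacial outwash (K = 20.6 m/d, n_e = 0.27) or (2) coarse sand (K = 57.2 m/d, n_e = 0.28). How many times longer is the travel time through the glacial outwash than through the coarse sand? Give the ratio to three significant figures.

2.68

Unit 1 (glacial outwash): v = 20.6×0.0011/0.27 = 0.08393 m/d, t = 151/0.08393 = 1799 d
Unit 2 (coarse sand): v = 57.2×0.0011/0.28 = 0.2247 m/d, t = 151/0.2247 = 672.0 d
t(glacial outwash) / t(coarse sand) = 1799/672.0 = 2.68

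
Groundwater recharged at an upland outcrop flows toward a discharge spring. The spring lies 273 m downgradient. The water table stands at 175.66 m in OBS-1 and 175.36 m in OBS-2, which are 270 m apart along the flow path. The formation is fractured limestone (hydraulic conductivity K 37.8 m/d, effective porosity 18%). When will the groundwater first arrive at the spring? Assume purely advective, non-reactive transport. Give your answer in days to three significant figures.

1170 days

Hydraulic gradient i = (175.66 − 175.36) / 270 = 0.30 / 270 = 0.001111
Specific discharge q = 37.8 × 0.001111 = 0.04200 m/d
Average linear velocity = 0.04200 / 0.18 = 0.2333 m/d
t = L / v = 273 / 0.2333 = 1170 d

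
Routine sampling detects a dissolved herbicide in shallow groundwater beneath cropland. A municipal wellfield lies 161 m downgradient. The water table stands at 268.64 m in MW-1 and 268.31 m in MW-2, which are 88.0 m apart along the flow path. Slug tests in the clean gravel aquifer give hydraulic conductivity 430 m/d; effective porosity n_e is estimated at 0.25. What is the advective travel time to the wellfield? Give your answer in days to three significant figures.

Hydraulic gradient i = (268.64 − 268.31) / 88.0 = 0.33 / 88.0 = 0.003750
q = Ki = 430 × 0.003750 = 1.613 m/d
v = Ki/n = 430·0.003750/0.25 = 6.450 m/d
t = L / v = 161 / 6.450 = 24.96 d

25.0 days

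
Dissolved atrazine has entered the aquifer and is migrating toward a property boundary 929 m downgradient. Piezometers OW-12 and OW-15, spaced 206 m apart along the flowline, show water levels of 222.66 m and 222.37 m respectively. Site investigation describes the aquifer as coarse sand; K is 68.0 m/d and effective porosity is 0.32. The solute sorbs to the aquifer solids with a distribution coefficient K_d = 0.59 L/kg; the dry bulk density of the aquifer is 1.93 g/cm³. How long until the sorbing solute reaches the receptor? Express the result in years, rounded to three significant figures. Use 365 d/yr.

Hydraulic gradient i = (222.66 − 222.37) / 206 = 0.29 / 206 = 0.001408
Specific discharge q = 68.0 × 0.001408 = 0.09573 m/d
Seepage velocity v = q / n = 0.09573 / 0.32 = 0.2992 m/d
Retardation R = 1 + ρ_b·K_d/n = 1 + 1.93×0.59/0.32 = 4.558
Contaminant velocity v_c = v/R = 0.2992/4.558 = 0.06563 m/d
t = L/v_c = 929/0.06563 = 14160 d
   = 14160/365 = 38.8 yr

38.8 years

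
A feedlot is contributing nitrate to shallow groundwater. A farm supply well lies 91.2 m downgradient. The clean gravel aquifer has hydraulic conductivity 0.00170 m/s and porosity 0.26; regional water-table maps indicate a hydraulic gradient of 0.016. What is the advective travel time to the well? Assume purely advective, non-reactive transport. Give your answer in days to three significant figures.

10.1 days

K = 0.00170 m/s × 86400 s/d = 146.9 m/d
q = Ki = 146.9 × 0.016 = 2.350 m/d
Average linear velocity = 2.350 / 0.26 = 9.039 m/d
t = L / v = 91.2 / 9.039 = 10.09 d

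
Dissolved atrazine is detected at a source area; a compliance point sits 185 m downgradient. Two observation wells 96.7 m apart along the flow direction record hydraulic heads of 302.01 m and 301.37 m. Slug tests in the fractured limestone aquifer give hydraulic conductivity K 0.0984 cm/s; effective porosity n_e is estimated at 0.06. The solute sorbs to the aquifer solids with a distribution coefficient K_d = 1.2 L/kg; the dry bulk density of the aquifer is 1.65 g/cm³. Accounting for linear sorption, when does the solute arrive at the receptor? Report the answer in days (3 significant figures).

Hydraulic gradient i = (302.01 − 301.37) / 96.7 = 0.64 / 96.7 = 0.006618
K = 0.0984 cm/s × 864 = 85.02 m/d
Darcy flux q = K·i = 85.02 × 0.006618 = 0.5627 m/d
v_s = q/n_e = 0.5627/0.06 = 9.378 m/d
Retardation R = 1 + ρ_b·K_d/n = 1 + 1.65×1.2/0.06 = 34.00
Contaminant velocity v_c = v/R = 9.378/34.00 = 0.2758 m/d
t = L/v_c = 185/0.2758 = 670.7 d

671 days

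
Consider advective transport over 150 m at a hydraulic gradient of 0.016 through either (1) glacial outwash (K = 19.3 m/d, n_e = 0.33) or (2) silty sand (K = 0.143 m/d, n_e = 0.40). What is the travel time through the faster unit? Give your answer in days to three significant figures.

Unit 1 (glacial outwash): v = 19.3×0.016/0.33 = 0.9358 m/d, t = 150/0.9358 = 160.3 d
Unit 2 (silty sand): v = 0.143×0.016/0.40 = 0.005720 m/d, t = 150/0.005720 = 26220 d
Faster unit: t = 160 d

160 days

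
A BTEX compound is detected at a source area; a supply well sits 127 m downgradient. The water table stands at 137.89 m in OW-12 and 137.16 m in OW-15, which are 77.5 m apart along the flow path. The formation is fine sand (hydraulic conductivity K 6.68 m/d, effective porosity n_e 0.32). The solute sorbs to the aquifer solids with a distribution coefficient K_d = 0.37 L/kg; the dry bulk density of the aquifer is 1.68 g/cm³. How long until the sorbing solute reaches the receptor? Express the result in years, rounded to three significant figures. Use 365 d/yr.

5.21 years

Hydraulic gradient i = (137.89 − 137.16) / 77.5 = 0.73 / 77.5 = 0.009419
Specific discharge q = 6.68 × 0.009419 = 0.06292 m/d
v_s = q/n_e = 0.06292/0.32 = 0.1966 m/d
Retardation R = 1 + ρ_b·K_d/n = 1 + 1.68×0.37/0.32 = 2.943
Contaminant velocity v_c = v/R = 0.1966/2.943 = 0.06682 m/d
t = L/v_c = 127/0.06682 = 1901 d
   = 1901/365 = 5.21 yr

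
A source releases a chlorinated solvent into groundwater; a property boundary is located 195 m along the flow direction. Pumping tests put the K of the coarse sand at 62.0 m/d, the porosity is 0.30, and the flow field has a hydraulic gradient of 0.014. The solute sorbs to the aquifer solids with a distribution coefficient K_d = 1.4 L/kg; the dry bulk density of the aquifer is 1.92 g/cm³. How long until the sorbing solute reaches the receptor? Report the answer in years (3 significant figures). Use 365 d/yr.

1.84 years

Darcy flux q = K·i = 62.0 × 0.014 = 0.8680 m/d
v_s = q/n_e = 0.8680/0.30 = 2.893 m/d
Retardation R = 1 + ρ_b·K_d/n = 1 + 1.92×1.4/0.30 = 9.960
Contaminant velocity v_c = v/R = 2.893/9.960 = 0.2905 m/d
t = L/v_c = 195/0.2905 = 671.3 d
   = 671.3/365 = 1.84 yr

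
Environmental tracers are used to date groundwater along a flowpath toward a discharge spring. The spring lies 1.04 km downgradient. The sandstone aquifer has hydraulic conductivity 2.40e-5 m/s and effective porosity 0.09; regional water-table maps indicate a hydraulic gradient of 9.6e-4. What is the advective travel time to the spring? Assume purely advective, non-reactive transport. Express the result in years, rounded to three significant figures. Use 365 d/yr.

129 years

K = 2.40e-5 m/s × 86400 s/d = 2.074 m/d
Specific discharge q = 2.074 × 9.6e-4 = 0.001991 m/d
Seepage velocity v = q / n = 0.001991 / 0.09 = 0.02212 m/d
L = 1.04 km = 1040 m
t = L / v = 1040 / 0.02212 = 47020 d
   = 47020 / 365 = 129 yr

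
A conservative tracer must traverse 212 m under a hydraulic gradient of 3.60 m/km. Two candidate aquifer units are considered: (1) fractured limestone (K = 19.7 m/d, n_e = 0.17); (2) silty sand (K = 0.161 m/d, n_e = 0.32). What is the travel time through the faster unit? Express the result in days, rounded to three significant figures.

Unit 1 (fractured limestone): v = 19.7×0.0036/0.17 = 0.4172 m/d, t = 212/0.4172 = 508.2 d
Unit 2 (silty sand): v = 0.161×0.0036/0.32 = 0.001811 m/d, t = 212/0.001811 = 117000 d
Faster unit: t = 508 d

508 days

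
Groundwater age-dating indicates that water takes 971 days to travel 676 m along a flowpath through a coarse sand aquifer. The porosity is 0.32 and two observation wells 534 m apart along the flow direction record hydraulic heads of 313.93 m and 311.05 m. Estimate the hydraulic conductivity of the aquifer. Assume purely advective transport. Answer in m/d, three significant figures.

41.3 m/d

Hydraulic gradient i = (313.93 − 311.05) / 534 = 2.88 / 534 = 0.005393
v = L / t = 676 / 971 = 0.6962 m/d
K = v · n / i = 0.6962 × 0.32 / 0.005393 = 41.3 m/d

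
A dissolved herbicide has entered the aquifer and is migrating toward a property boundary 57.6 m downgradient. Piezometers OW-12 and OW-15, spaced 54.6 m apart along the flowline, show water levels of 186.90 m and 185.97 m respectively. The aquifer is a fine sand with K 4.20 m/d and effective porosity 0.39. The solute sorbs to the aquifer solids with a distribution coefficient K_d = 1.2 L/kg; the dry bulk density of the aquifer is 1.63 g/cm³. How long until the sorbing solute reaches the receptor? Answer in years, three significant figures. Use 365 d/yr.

5.18 years

Hydraulic gradient i = (186.90 − 185.97) / 54.6 = 0.93 / 54.6 = 0.01703
Darcy flux q = K·i = 4.20 × 0.01703 = 0.07154 m/d
v = Ki/n = 4.20·0.01703/0.39 = 0.1834 m/d
Retardation R = 1 + ρ_b·K_d/n = 1 + 1.63×1.2/0.39 = 6.015
Contaminant velocity v_c = v/R = 0.1834/6.015 = 0.03049 m/d
t = L/v_c = 57.6/0.03049 = 1889 d
   = 1889/365 = 5.18 yr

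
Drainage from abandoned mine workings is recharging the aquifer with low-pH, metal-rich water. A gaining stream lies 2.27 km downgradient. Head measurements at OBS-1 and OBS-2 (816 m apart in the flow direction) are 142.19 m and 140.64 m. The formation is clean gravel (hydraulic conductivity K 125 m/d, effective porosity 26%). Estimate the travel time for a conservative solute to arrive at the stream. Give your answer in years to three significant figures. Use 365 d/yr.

6.81 years

Hydraulic gradient i = (142.19 − 140.64) / 816 = 1.55 / 816 = 0.001900
q = Ki = 125 × 0.001900 = 0.2374 m/d
v = Ki/n = 125·0.001900/0.26 = 0.9132 m/d
L = 2.27 km = 2270 m
t = L / v = 2270 / 0.9132 = 2486 d
   = 2486 / 365 = 6.81 yr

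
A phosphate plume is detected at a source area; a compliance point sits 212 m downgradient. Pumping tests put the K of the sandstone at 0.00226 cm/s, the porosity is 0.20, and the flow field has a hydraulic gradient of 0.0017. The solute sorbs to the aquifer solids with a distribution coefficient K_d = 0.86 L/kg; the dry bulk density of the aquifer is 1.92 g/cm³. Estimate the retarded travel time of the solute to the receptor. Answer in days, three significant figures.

118000 days

K = 0.00226 cm/s × 864 = 1.953 m/d
Specific discharge q = 1.953 × 0.0017 = 0.003319 m/d
v = Ki/n = 1.953·0.0017/0.20 = 0.01660 m/d
Retardation R = 1 + ρ_b·K_d/n = 1 + 1.92×0.86/0.20 = 9.256
Contaminant velocity v_c = v/R = 0.01660/9.256 = 0.001793 m/d
t = L/v_c = 212/0.001793 = 118200 d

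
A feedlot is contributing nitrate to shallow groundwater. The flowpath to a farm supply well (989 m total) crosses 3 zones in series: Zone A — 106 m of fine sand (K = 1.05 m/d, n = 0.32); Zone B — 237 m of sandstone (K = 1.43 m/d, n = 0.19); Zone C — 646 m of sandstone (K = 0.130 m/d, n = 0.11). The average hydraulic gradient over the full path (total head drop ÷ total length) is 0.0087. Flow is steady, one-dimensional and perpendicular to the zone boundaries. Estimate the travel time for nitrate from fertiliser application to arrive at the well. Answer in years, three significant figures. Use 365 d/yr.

250 years

Steady 1-D flow in series ⇒ the Darcy flux q is identical in every zone and the zone head losses add (resistances L/K in series).
Σ(L/K) = 106/1.05 + 237/1.43 + 646/0.130 = 101.0 + 165.7 + 4969 = 5236 d
K_eq = L_total / Σ(L/K) = 989 / 5236 = 0.1889 m/d
q = K_eq · i = 0.1889 × 0.0087 = 0.001643 m/d (same in every zone)
Zone A: v = q/n = 0.001643/0.32 = 0.005135 m/d → t_A = 106/0.005135 = 20640 d
Zone B: v = q/n = 0.001643/0.19 = 0.008649 m/d → t_B = 237/0.008649 = 27400 d
Zone C: v = q/n = 0.001643/0.11 = 0.01494 m/d → t_C = 646/0.01494 = 43240 d
Total t = 20640 + 27400 + 43240 = 91280 d
   = 91280 / 365 = 250 yr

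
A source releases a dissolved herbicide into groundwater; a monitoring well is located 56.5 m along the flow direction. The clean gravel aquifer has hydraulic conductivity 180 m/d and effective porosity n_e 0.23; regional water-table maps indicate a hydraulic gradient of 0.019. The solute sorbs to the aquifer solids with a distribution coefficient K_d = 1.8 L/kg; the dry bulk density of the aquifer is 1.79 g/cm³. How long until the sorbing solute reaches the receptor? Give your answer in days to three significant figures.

57.0 days

Darcy flux q = K·i = 180 × 0.019 = 3.420 m/d
Seepage velocity v = q / n = 3.420 / 0.23 = 14.87 m/d
Retardation R = 1 + ρ_b·K_d/n = 1 + 1.79×1.8/0.23 = 15.01
Contaminant velocity v_c = v/R = 14.87/15.01 = 0.9907 m/d
t = L/v_c = 56.5/0.9907 = 57.03 d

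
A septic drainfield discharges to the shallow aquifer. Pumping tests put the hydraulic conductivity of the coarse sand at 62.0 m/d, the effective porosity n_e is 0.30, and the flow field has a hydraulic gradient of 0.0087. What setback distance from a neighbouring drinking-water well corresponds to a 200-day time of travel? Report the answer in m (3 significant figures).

q = Ki = 62.0 × 0.0087 = 0.5394 m/d
Average linear velocity = 0.5394 / 0.30 = 1.798 m/d
L = v × T = 1.798 × 200 = 359.6 m

360 m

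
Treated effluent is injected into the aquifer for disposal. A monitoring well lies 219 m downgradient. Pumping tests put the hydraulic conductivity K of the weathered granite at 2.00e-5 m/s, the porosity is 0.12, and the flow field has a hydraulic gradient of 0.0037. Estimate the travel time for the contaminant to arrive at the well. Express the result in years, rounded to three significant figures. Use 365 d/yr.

11.3 years

K = 2.00e-5 m/s × 86400 s/d = 1.728 m/d
q = Ki = 1.728 × 0.0037 = 0.006394 m/d
Seepage velocity v = q / n = 0.006394 / 0.12 = 0.05328 m/d
t = L / v = 219 / 0.05328 = 4110 d
   = 4110 / 365 = 11.3 yr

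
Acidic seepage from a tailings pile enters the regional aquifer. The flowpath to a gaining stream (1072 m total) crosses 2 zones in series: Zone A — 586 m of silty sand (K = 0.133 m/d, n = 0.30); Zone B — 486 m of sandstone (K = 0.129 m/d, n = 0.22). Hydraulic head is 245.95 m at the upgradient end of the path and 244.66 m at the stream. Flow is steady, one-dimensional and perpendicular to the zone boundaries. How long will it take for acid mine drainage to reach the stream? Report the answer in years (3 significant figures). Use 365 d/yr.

4910 years

Total head drop ΔH = 245.95 − 244.66 = 1.29 m
Continuity: the same q passes through each zone, so ΔH = q·Σ(L_j/K_j) — the zones act as resistances in series.
Σ(L/K) = 586/0.133 + 486/0.129 = 4406 + 3767 = 8173 d
q = ΔH / Σ(L/K) = 1.29 / 8173 = 1.578e-4 m/d (same in every zone)
Zone A: v = q/n = 1.578e-4/0.30 = 5.261e-4 m/d → t_A = 586/5.261e-4 = 1.114e6 d
Zone B: v = q/n = 1.578e-4/0.22 = 7.174e-4 m/d → t_B = 486/7.174e-4 = 677400 d
Total t = 1.114e6 + 677400 = 1.791e6 d
   = 1.791e6 / 365 = 4910 yr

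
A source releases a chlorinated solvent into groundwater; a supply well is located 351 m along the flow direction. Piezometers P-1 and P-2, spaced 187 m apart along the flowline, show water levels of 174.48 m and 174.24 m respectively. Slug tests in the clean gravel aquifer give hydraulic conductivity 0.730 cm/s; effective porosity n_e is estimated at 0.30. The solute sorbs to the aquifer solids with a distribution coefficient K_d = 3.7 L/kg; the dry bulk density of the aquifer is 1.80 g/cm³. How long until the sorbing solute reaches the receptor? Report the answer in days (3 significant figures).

Hydraulic gradient i = (174.48 − 174.24) / 187 = 0.24 / 187 = 0.001283
K = 0.730 cm/s × 864 = 630.7 m/d
Darcy flux q = K·i = 630.7 × 0.001283 = 0.8095 m/d
Seepage velocity v = q / n = 0.8095 / 0.30 = 2.698 m/d
Retardation R = 1 + ρ_b·K_d/n = 1 + 1.80×3.7/0.30 = 23.20
Contaminant velocity v_c = v/R = 2.698/23.20 = 0.1163 m/d
t = L/v_c = 351/0.1163 = 3018 d

3020 days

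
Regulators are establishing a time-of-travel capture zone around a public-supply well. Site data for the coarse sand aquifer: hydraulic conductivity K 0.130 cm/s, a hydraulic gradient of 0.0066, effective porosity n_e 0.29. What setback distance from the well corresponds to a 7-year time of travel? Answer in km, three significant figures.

6.53 km

K = 0.130 cm/s × 864 = 112.3 m/d
q = Ki = 112.3 × 0.0066 = 0.7413 m/d
Average linear velocity = 0.7413 / 0.29 = 2.556 m/d
T = 7 yr × 365 = 2555 d
L = v × T = 2.556 × 2555 = 6531 m
   = 6.53 km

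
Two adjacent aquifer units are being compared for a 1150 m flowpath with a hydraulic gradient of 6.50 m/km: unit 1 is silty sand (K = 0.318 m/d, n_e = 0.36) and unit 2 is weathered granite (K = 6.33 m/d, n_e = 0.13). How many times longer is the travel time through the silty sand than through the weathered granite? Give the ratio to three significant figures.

Unit 1 (silty sand): v = 0.318×0.0065/0.36 = 0.005742 m/d, t = 1150/0.005742 = 200300 d
Unit 2 (weathered granite): v = 6.33×0.0065/0.13 = 0.3165 m/d, t = 1150/0.3165 = 3633 d
t(silty sand) / t(weathered granite) = 200300/3633 = 55.1

55.1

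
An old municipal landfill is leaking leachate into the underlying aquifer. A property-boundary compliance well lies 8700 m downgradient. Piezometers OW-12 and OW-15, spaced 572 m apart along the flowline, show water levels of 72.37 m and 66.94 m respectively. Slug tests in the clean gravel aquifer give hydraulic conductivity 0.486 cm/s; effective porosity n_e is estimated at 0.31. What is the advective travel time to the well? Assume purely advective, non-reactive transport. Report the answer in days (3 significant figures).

677 days

Hydraulic gradient i = (72.37 − 66.94) / 572 = 5.43 / 572 = 0.009493
K = 0.486 cm/s × 864 = 419.9 m/d
Specific discharge q = 419.9 × 0.009493 = 3.986 m/d
Average linear velocity = 3.986 / 0.31 = 12.86 m/d
t = L / v = 8700 / 12.86 = 676.6 d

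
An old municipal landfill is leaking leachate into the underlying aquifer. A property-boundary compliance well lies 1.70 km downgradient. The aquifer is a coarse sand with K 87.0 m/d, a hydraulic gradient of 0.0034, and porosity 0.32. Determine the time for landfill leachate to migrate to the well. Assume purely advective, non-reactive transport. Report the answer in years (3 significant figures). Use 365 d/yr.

5.04 years

Darcy flux q = K·i = 87.0 × 0.0034 = 0.2958 m/d
v_s = q/n_e = 0.2958/0.32 = 0.9244 m/d
L = 1.70 km = 1700 m
t = L / v = 1700 / 0.9244 = 1839 d
   = 1839 / 365 = 5.04 yr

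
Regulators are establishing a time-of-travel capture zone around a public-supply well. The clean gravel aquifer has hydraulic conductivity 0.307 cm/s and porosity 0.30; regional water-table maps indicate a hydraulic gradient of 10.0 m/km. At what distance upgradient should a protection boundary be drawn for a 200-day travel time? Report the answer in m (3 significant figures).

K = 0.307 cm/s × 864 = 265.2 m/d
Specific discharge q = 265.2 × 0.010 = 2.652 m/d
v_s = q/n_e = 2.652/0.30 = 8.842 m/d
L = v × T = 8.842 × 200 = 1768 m

1770 m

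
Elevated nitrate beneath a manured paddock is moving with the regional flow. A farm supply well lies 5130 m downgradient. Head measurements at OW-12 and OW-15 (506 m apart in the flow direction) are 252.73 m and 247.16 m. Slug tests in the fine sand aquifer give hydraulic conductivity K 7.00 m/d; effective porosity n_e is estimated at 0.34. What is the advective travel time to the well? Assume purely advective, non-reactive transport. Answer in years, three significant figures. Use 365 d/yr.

Hydraulic gradient i = (252.73 − 247.16) / 506 = 5.57 / 506 = 0.01101
q = Ki = 7.00 × 0.01101 = 0.07706 m/d
v_s = q/n_e = 0.07706/0.34 = 0.2266 m/d
t = L / v = 5130 / 0.2266 = 22640 d
   = 22640 / 365 = 62.0 yr

62.0 years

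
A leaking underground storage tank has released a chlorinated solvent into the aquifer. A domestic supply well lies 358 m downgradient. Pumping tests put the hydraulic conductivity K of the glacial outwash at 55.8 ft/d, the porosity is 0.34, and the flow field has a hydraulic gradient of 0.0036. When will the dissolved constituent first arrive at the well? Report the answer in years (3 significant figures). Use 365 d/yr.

K = 55.8 ft/d × 0.3048 = 17.01 m/d
q = Ki = 17.01 × 0.0036 = 0.06123 m/d
v_s = q/n_e = 0.06123/0.34 = 0.1801 m/d
t = L / v = 358 / 0.1801 = 1988 d
   = 1988 / 365 = 5.45 yr

5.45 years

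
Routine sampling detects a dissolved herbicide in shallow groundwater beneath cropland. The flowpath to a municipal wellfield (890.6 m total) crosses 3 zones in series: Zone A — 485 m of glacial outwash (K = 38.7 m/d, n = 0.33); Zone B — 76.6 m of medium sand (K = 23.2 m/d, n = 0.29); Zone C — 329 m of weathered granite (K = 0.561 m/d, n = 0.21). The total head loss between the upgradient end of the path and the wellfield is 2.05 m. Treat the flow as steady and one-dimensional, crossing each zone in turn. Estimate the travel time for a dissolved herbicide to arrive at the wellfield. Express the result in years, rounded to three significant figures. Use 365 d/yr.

202 years

Steady 1-D flow in series ⇒ the Darcy flux q is identical in every zone and the zone head losses add (resistances L/K in series).
Σ(L/K) = 485/38.7 + 76.6/23.2 + 329/0.561 = 12.53 + 3.302 + 586.5 = 602.3 d
q = ΔH / Σ(L/K) = 2.05 / 602.3 = 0.003404 m/d (same in every zone)
Zone A: v = q/n = 0.003404/0.33 = 0.01031 m/d → t_A = 485/0.01031 = 47020 d
Zone B: v = q/n = 0.003404/0.29 = 0.01174 m/d → t_B = 76.6/0.01174 = 6526 d
Zone C: v = q/n = 0.003404/0.21 = 0.01621 m/d → t_C = 329/0.01621 = 20300 d
Total t = 47020 + 6526 + 20300 = 73850 d
   = 73850 / 365 = 202 yr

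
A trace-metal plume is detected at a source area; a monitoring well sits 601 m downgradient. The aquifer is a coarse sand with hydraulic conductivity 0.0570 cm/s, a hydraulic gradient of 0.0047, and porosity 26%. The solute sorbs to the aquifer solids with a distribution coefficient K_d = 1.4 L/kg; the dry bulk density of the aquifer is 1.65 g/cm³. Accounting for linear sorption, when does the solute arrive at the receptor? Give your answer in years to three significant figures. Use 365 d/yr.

18.3 years

K = 0.0570 cm/s × 864 = 49.25 m/d
Specific discharge q = 49.25 × 0.0047 = 0.2315 m/d
Average linear velocity = 0.2315 / 0.26 = 0.8903 m/d
Retardation R = 1 + ρ_b·K_d/n = 1 + 1.65×1.4/0.26 = 9.885
Contaminant velocity v_c = v/R = 0.8903/9.885 = 0.09006 m/d
t = L/v_c = 601/0.09006 = 6673 d
   = 6673/365 = 18.3 yr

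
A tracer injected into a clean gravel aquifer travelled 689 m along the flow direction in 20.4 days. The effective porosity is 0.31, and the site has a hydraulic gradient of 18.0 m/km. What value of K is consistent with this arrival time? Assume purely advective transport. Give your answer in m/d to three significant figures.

582 m/d

v = L / t = 689 / 20.4 = 33.77 m/d
K = v · n / i = 33.77 × 0.31 / 0.018 = 582 m/d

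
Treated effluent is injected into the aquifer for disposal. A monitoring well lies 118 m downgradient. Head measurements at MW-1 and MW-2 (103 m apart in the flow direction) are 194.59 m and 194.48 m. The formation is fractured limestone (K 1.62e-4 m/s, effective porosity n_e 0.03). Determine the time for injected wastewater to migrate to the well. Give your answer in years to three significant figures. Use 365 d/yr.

Hydraulic gradient i = (194.59 − 194.48) / 103 = 0.11 / 103 = 0.001068
K = 1.62e-4 m/s × 86400 s/d = 14.00 m/d
q = Ki = 14.00 × 0.001068 = 0.01495 m/d
v_s = q/n_e = 0.01495/0.03 = 0.4983 m/d
t = L / v = 118 / 0.4983 = 236.8 d
   = 236.8 / 365 = 0.649 yr

0.649 years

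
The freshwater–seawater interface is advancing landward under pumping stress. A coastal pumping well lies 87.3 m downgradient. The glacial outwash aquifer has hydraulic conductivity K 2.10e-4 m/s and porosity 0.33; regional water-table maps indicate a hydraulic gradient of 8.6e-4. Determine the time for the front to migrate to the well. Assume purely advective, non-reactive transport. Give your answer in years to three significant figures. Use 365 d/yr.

5.06 years

K = 2.10e-4 m/s × 86400 s/d = 18.14 m/d
Darcy flux q = K·i = 18.14 × 8.6e-4 = 0.01560 m/d
Average linear velocity = 0.01560 / 0.33 = 0.04728 m/d
t = L / v = 87.3 / 0.04728 = 1846 d
   = 1846 / 365 = 5.06 yr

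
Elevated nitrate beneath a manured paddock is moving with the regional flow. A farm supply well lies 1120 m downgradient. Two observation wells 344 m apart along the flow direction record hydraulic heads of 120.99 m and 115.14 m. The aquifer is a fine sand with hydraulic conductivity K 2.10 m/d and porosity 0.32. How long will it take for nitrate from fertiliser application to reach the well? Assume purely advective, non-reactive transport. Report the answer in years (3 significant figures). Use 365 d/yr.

Hydraulic gradient i = (120.99 − 115.14) / 344 = 5.85 / 344 = 0.01701
Darcy flux q = K·i = 2.10 × 0.01701 = 0.03571 m/d
v = Ki/n = 2.10·0.01701/0.32 = 0.1116 m/d
t = L / v = 1120 / 0.1116 = 10040 d
   = 10040 / 365 = 27.5 yr

27.5 years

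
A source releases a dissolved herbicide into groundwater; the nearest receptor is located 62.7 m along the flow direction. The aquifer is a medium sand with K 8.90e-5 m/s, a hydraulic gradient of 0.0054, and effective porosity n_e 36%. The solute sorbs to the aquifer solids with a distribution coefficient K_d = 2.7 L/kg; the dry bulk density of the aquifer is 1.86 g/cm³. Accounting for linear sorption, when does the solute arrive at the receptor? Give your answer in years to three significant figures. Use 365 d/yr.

22.3 years

K = 8.90e-5 m/s × 86400 s/d = 7.690 m/d
q = Ki = 7.690 × 0.0054 = 0.04152 m/d
v = Ki/n = 7.690·0.0054/0.36 = 0.1153 m/d
Retardation R = 1 + ρ_b·K_d/n = 1 + 1.86×2.7/0.36 = 14.95
Contaminant velocity v_c = v/R = 0.1153/14.95 = 0.007715 m/d
t = L/v_c = 62.7/0.007715 = 8127 d
   = 8127/365 = 22.3 yr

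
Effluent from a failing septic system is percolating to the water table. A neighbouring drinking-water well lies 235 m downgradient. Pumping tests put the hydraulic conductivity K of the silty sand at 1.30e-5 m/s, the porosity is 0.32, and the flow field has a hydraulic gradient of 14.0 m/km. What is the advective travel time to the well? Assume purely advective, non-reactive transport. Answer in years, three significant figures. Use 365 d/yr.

K = 1.30e-5 m/s × 86400 s/d = 1.123 m/d
Specific discharge q = 1.123 × 0.014 = 0.01572 m/d
Average linear velocity = 0.01572 / 0.32 = 0.04914 m/d
t = L / v = 235 / 0.04914 = 4782 d
   = 4782 / 365 = 13.1 yr

13.1 years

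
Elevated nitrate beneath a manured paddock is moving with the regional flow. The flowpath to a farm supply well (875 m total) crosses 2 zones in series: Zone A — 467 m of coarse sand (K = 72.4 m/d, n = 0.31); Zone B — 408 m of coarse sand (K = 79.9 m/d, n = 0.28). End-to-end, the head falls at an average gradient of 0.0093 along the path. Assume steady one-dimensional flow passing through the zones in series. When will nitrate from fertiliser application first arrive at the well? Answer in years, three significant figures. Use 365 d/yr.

1.01 years

Continuity: the same q passes through each zone, so ΔH = q·Σ(L_j/K_j) — the zones act as resistances in series.
Σ(L/K) = 467/72.4 + 408/79.9 = 6.450 + 5.106 = 11.56 d
K_eq = L_total / Σ(L/K) = 875 / 11.56 = 75.71 m/d
q = K_eq · i = 75.71 × 0.0093 = 0.7041 m/d (same in every zone)
Zone A: v = q/n = 0.7041/0.31 = 2.271 m/d → t_A = 467/2.271 = 205.6 d
Zone B: v = q/n = 0.7041/0.28 = 2.515 m/d → t_B = 408/2.515 = 162.2 d
Total t = 205.6 + 162.2 = 367.8 d
   = 367.8 / 365 = 1.01 yr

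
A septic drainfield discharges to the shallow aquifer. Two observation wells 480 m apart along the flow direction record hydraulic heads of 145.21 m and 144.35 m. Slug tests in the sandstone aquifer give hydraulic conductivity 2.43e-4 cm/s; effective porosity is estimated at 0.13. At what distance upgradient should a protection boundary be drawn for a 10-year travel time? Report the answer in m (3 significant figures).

10.6 m

Hydraulic gradient i = (145.21 − 144.35) / 480 = 0.86 / 480 = 0.001792
K = 2.43e-4 cm/s × 864 = 0.2100 m/d
Darcy flux q = K·i = 0.2100 × 0.001792 = 3.762e-4 m/d
Seepage velocity v = q / n = 3.762e-4 / 0.13 = 0.002894 m/d
T = 10 yr × 365 = 3650 d
L = v × T = 0.002894 × 3650 = 10.56 m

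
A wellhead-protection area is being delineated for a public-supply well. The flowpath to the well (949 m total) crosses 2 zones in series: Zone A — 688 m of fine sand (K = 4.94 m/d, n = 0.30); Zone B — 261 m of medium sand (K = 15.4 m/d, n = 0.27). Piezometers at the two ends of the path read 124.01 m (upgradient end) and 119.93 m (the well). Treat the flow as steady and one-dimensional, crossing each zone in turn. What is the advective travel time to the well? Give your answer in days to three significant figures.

Total head drop ΔH = 124.01 − 119.93 = 4.08 m
Steady 1-D flow in series ⇒ the Darcy flux q is identical in every zone and the zone head losses add (resistances L/K in series).
Σ(L/K) = 688/4.94 + 261/15.4 = 139.3 + 16.95 = 156.2 d
q = ΔH / Σ(L/K) = 4.08 / 156.2 = 0.02612 m/d (same in every zone)
Zone A: v = q/n = 0.02612/0.30 = 0.08706 m/d → t_A = 688/0.08706 = 7903 d
Zone B: v = q/n = 0.02612/0.27 = 0.09673 m/d → t_B = 261/0.09673 = 2698 d
Total t = 7903 + 2698 = 10600 d

10600 days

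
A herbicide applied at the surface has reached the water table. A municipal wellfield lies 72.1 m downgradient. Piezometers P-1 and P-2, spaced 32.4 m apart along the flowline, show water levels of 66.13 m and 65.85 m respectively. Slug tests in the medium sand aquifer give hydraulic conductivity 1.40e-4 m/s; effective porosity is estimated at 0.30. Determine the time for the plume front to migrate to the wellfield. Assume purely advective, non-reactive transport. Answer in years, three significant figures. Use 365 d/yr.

Hydraulic gradient i = (66.13 − 65.85) / 32.4 = 0.28 / 32.4 = 0.008642
K = 1.40e-4 m/s × 86400 s/d = 12.10 m/d
Specific discharge q = 12.10 × 0.008642 = 0.1045 m/d
Seepage velocity v = q / n = 0.1045 / 0.30 = 0.3484 m/d
t = L / v = 72.1 / 0.3484 = 206.9 d
   = 206.9 / 365 = 0.567 yr

0.567 years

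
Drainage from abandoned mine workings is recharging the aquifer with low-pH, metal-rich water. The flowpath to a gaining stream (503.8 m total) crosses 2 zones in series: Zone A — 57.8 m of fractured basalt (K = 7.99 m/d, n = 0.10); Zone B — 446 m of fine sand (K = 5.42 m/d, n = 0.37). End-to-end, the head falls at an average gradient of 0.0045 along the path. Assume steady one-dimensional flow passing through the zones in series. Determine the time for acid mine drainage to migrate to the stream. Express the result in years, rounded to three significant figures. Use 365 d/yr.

18.5 years

Steady 1-D flow in series ⇒ the Darcy flux q is identical in every zone and the zone head losses add (resistances L/K in series).
Σ(L/K) = 57.8/7.99 + 446/5.42 = 7.234 + 82.29 = 89.52 d
K_eq = L_total / Σ(L/K) = 503.8 / 89.52 = 5.628 m/d
q = K_eq · i = 5.628 × 0.0045 = 0.02532 m/d (same in every zone)
Zone A: v = q/n = 0.02532/0.10 = 0.2532 m/d → t_A = 57.8/0.2532 = 228.2 d
Zone B: v = q/n = 0.02532/0.37 = 0.06844 m/d → t_B = 446/0.06844 = 6516 d
Total t = 228.2 + 6516 = 6744 d
   = 6744 / 365 = 18.5 yr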